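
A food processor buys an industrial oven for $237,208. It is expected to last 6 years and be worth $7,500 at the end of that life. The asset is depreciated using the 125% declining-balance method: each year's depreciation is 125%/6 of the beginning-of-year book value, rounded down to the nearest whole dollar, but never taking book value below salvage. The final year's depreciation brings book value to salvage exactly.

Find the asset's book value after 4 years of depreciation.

$93,176

Depreciable base = $237,208 − $7,500 = $229,708.
Year 1: ⌊$237,208 × 125%/6⌋ = $49,418. Book value $187,790.
Year 2: ⌊$187,790 × 125%/6⌋ = $39,122. Book value $148,668.
Year 3: ⌊$148,668 × 125%/6⌋ = $30,972. Book value $117,696.
Year 4: ⌊$117,696 × 125%/6⌋ = $24,520. Book value $93,176.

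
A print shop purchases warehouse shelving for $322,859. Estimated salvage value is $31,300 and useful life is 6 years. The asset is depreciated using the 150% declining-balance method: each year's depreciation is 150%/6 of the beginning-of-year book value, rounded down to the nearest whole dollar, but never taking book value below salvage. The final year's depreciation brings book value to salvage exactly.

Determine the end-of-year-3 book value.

Depreciable base = $322,859 − $31,300 = $291,559.
Year 1: ⌊$322,859 × 150%/6⌋ = $80,714. Book value $242,145.
Year 2: ⌊$242,145 × 150%/6⌋ = $60,536. Book value $181,609.
Year 3: ⌊$181,609 × 150%/6⌋ = $45,402. Book value $136,207.

$136,207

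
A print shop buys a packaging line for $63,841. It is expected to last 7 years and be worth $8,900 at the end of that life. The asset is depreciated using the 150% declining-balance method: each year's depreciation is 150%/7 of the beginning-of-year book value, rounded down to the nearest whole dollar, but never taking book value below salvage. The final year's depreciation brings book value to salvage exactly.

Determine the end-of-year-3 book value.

Depreciable base = $63,841 − $8,900 = $54,941.
Year 1: ⌊$63,841 × 150%/7⌋ = $13,680. Book value $50,161.
Year 2: ⌊$50,161 × 150%/7⌋ = $10,748. Book value $39,413.
Year 3: ⌊$39,413 × 150%/7⌋ = $8,445. Book value $30,968.

$30,968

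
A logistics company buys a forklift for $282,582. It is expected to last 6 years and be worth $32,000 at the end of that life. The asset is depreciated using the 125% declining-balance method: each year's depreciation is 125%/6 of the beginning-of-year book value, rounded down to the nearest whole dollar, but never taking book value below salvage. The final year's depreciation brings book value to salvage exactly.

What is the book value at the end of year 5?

$87,875

Depreciable base = $282,582 − $32,000 = $250,582.
Year 1: ⌊$282,582 × 125%/6⌋ = $58,871. Book value $223,711.
Year 2: ⌊$223,711 × 125%/6⌋ = $46,606. Book value $177,105.
Year 3: ⌊$177,105 × 125%/6⌋ = $36,896. Book value $140,209.
Year 4: ⌊$140,209 × 125%/6⌋ = $29,210. Book value $110,999.
Year 5: ⌊$110,999 × 125%/6⌋ = $23,124. Book value $87,875.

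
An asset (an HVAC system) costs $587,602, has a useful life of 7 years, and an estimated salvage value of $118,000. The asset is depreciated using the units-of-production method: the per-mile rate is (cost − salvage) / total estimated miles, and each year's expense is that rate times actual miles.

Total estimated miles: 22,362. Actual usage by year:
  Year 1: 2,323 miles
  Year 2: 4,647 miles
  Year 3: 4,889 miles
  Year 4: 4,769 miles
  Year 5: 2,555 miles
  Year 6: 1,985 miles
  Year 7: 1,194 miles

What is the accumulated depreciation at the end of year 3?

Depreciable base = $587,602 − $118,000 = $469,602.
Rate = $469,602 / 22,362 miles = $21 per mile.
Year 1: 2,323 × $21 = $48,783. Book value $538,819.
Year 2: 4,647 × $21 = $97,587. Book value $441,232.
Year 3: 4,889 × $21 = $102,669. Book value $338,563.
Accumulated through year 3 = $587,602 − $338,563 = $249,039.

$249,039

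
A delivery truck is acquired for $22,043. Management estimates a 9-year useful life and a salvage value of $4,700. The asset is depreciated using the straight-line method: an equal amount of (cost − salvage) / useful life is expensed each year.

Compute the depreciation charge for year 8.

$1,927

Depreciable base = $22,043 − $4,700 = $17,343.
Annual expense = $17,343 / 9 = $1,927.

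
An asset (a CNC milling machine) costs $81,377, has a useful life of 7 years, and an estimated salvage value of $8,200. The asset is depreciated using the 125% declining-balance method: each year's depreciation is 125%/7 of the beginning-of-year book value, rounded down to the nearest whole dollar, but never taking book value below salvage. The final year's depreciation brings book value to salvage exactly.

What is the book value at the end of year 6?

$25,001

Depreciable base = $81,377 − $8,200 = $73,177.
Year 1: ⌊$81,377 × 125%/7⌋ = $14,531. Book value $66,846.
Year 2: ⌊$66,846 × 125%/7⌋ = $11,936. Book value $54,910.
Year 3: ⌊$54,910 × 125%/7⌋ = $9,805. Book value $45,105.
Year 4: ⌊$45,105 × 125%/7⌋ = $8,054. Book value $37,051.
Year 5: ⌊$37,051 × 125%/7⌋ = $6,616. Book value $30,435.
Year 6: ⌊$30,435 × 125%/7⌋ = $5,434. Book value $25,001.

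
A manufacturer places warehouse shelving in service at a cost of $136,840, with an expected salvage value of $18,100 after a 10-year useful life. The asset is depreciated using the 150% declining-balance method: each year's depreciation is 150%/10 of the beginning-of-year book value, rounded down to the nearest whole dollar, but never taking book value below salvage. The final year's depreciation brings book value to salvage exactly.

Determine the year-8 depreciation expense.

Depreciable base = $136,840 − $18,100 = $118,740.
Year 1: ⌊$136,840 × 150%/10⌋ = $20,526. Book value $116,314.
Year 2: ⌊$116,314 × 150%/10⌋ = $17,447. Book value $98,867.
Year 3: ⌊$98,867 × 150%/10⌋ = $14,830. Book value $84,037.
Year 4: ⌊$84,037 × 150%/10⌋ = $12,605. Book value $71,432.
Year 5: ⌊$71,432 × 150%/10⌋ = $10,714. Book value $60,718.
Year 6: ⌊$60,718 × 150%/10⌋ = $9,107. Book value $51,611.
Year 7: ⌊$51,611 × 150%/10⌋ = $7,741. Book value $43,870.
Year 8: ⌊$43,870 × 150%/10⌋ = $6,580. Book value $37,290.

$6,580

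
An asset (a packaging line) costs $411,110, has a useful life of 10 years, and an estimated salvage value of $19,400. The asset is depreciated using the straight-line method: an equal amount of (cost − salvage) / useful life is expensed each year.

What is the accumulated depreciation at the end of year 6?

$235,026

Depreciable base = $411,110 − $19,400 = $391,710.
Annual expense = $391,710 / 10 = $39,171.
End of year 1: book value $371,939.
End of year 2: book value $332,768.
End of year 3: book value $293,597.
End of year 4: book value $254,426.
End of year 5: book value $215,255.
End of year 6: book value $176,084.
Accumulated through year 6 = $411,110 − $176,084 = $235,026.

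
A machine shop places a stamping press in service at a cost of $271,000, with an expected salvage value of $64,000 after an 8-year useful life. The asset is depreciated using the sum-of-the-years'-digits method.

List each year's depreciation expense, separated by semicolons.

Depreciable base = $271,000 − $64,000 = $207,000.
Sum of the years' digits = 8+7+6+5+4+3+2+1 = 36.
Year 1: $207,000 × 8/36 = $46,000. Book value $225,000.
Year 2: $207,000 × 7/36 = $40,250. Book value $184,750.
Year 3: $207,000 × 6/36 = $34,500. Book value $150,250.
Year 4: $207,000 × 5/36 = $28,750. Book value $121,500.
Year 5: $207,000 × 4/36 = $23,000. Book value $98,500.
Year 6: $207,000 × 3/36 = $17,250. Book value $81,250.
Year 7: $207,000 × 2/36 = $11,500. Book value $69,750.
Year 8: $207,000 × 1/36 = $5,750. Book value $64,000.

$46,000; $40,250; $34,500; $28,750; $23,000; $17,250; $11,500; $5,750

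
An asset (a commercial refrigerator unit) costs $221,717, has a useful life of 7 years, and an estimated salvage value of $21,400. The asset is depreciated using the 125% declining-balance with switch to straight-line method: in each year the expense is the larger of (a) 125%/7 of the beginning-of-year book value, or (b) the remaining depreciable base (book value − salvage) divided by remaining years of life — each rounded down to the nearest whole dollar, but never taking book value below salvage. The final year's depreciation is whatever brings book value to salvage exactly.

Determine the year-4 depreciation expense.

Depreciable base = $221,717 − $21,400 = $200,317.
Year 1: DB = ⌊$221,717 × 125%/7⌋ = $39,592; SL = ⌊$200,317/7⌋ = $28,616 → take DB $39,592. Book value $182,125.
Year 2: DB = ⌊$182,125 × 125%/7⌋ = $32,522; SL = ⌊$160,725/6⌋ = $26,787 → take DB $32,522. Book value $149,603.
Year 3: DB = ⌊$149,603 × 125%/7⌋ = $26,714; SL = ⌊$128,203/5⌋ = $25,640 → take DB $26,714. Book value $122,889.
Year 4: DB = ⌊$122,889 × 125%/7⌋ = $21,944; SL = ⌊$101,489/4⌋ = $25,372 → take SL $25,372. Book value $97,517.

$25,372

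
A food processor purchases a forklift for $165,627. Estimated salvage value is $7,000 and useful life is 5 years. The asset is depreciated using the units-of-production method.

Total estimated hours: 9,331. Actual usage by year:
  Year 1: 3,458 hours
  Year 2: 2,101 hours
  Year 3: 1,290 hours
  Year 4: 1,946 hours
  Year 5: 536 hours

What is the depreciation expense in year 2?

$35,717

Depreciable base = $165,627 − $7,000 = $158,627.
Rate = $158,627 / 9,331 hours = $17 per hour.
Year 1: 3,458 × $17 = $58,786. Book value $106,841.
Year 2: 2,101 × $17 = $35,717. Book value $71,124.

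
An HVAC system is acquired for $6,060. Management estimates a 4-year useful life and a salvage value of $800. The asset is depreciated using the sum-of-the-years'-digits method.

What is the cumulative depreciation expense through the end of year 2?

$3,682

Depreciable base = $6,060 − $800 = $5,260.
Sum of the years' digits = 4+3+2+1 = 10.
Year 1: $5,260 × 4/10 = $2,104. Book value $3,956.
Year 2: $5,260 × 3/10 = $1,578. Book value $2,378.
Accumulated through year 2 = $6,060 − $2,378 = $3,682.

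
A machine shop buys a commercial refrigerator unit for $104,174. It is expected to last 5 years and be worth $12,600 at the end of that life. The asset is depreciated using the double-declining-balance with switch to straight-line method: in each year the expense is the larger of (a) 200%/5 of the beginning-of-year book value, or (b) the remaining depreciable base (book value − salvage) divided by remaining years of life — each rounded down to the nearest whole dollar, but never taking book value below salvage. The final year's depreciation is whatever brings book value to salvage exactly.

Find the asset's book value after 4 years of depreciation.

$13,502

Depreciable base = $104,174 − $12,600 = $91,574.
Year 1: DB = ⌊$104,174 × 200%/5⌋ = $41,669; SL = ⌊$91,574/5⌋ = $18,314 → take DB $41,669. Book value $62,505.
Year 2: DB = ⌊$62,505 × 200%/5⌋ = $25,002; SL = ⌊$49,905/4⌋ = $12,476 → take DB $25,002. Book value $37,503.
Year 3: DB = ⌊$37,503 × 200%/5⌋ = $15,001; SL = ⌊$24,903/3⌋ = $8,301 → take DB $15,001. Book value $22,502.
Year 4: DB = ⌊$22,502 × 200%/5⌋ = $9,000; SL = ⌊$9,902/2⌋ = $4,951 → take DB $9,000. Book value $13,502.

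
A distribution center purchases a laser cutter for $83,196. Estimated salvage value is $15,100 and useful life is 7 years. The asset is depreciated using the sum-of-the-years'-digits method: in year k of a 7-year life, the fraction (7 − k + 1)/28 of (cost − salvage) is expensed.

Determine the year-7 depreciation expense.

Depreciable base = $83,196 − $15,100 = $68,096.
Sum of the years' digits = 7+6+5+4+3+2+1 = 28.
Year 1: $68,096 × 7/28 = $17,024. Book value $66,172.
Year 2: $68,096 × 6/28 = $14,592. Book value $51,580.
Year 3: $68,096 × 5/28 = $12,160. Book value $39,420.
Year 4: $68,096 × 4/28 = $9,728. Book value $29,692.
Year 5: $68,096 × 3/28 = $7,296. Book value $22,396.
Year 6: $68,096 × 2/28 = $4,864. Book value $17,532.
Year 7: $68,096 × 1/28 = $2,432. Book value $15,100.

$2,432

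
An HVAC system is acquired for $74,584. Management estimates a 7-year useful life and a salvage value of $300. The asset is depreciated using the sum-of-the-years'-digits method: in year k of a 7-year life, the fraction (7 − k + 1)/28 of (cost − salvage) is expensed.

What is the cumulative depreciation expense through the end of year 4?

$58,366

Depreciable base = $74,584 − $300 = $74,284.
Sum of the years' digits = 7+6+5+4+3+2+1 = 28.
Year 1: $74,284 × 7/28 = $18,571. Book value $56,013.
Year 2: $74,284 × 6/28 = $15,918. Book value $40,095.
Year 3: $74,284 × 5/28 = $13,265. Book value $26,830.
Year 4: $74,284 × 4/28 = $10,612. Book value $16,218.
Accumulated through year 4 = $74,584 − $16,218 = $58,366.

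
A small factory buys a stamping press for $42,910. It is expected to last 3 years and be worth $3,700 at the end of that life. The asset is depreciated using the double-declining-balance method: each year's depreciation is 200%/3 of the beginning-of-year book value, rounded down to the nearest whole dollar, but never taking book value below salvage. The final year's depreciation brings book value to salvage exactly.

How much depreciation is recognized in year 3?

$1,068

Depreciable base = $42,910 − $3,700 = $39,210.
Year 1: ⌊$42,910 × 200%/3⌋ = $28,606. Book value $14,304.
Year 2: ⌊$14,304 × 200%/3⌋ = $9,536. Book value $4,768.
Year 3 (final): $4,768 − $3,700 = $1,068. Book value $3,700.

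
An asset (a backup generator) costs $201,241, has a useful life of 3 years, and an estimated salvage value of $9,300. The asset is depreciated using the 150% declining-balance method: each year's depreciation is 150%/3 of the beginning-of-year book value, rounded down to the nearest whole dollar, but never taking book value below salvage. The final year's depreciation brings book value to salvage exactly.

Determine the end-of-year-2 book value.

$50,311

Depreciable base = $201,241 − $9,300 = $191,941.
Year 1: ⌊$201,241 × 150%/3⌋ = $100,620. Book value $100,621.
Year 2: ⌊$100,621 × 150%/3⌋ = $50,310. Book value $50,311.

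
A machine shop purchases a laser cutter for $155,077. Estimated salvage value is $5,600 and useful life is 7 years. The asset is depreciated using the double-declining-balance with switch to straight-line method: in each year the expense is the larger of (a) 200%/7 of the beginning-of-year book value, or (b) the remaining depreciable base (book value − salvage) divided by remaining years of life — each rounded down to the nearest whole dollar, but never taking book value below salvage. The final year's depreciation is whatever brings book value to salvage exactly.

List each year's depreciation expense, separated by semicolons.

$44,307; $31,648; $22,606; $16,147; $11,589; $11,590; $11,590

Depreciable base = $155,077 − $5,600 = $149,477.
Year 1: DB = ⌊$155,077 × 200%/7⌋ = $44,307; SL = ⌊$149,477/7⌋ = $21,353 → take DB $44,307. Book value $110,770.
Year 2: DB = ⌊$110,770 × 200%/7⌋ = $31,648; SL = ⌊$105,170/6⌋ = $17,528 → take DB $31,648. Book value $79,122.
Year 3: DB = ⌊$79,122 × 200%/7⌋ = $22,606; SL = ⌊$73,522/5⌋ = $14,704 → take DB $22,606. Book value $56,516.
Year 4: DB = ⌊$56,516 × 200%/7⌋ = $16,147; SL = ⌊$50,916/4⌋ = $12,729 → take DB $16,147. Book value $40,369.
Year 5: DB = ⌊$40,369 × 200%/7⌋ = $11,534; SL = ⌊$34,769/3⌋ = $11,589 → take SL $11,589. Book value $28,780.
Year 6: DB = ⌊$28,780 × 200%/7⌋ = $8,222; SL = ⌊$23,180/2⌋ = $11,590 → take SL $11,590. Book value $17,190.
Year 7 (final): $17,190 − $5,600 = $11,590. Book value $5,600.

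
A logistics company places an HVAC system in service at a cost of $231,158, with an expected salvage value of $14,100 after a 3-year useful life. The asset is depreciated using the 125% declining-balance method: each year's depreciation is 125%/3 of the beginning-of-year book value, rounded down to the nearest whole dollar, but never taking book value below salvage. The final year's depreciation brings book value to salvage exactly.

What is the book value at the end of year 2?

$78,659

Depreciable base = $231,158 − $14,100 = $217,058.
Year 1: ⌊$231,158 × 125%/3⌋ = $96,315. Book value $134,843.
Year 2: ⌊$134,843 × 125%/3⌋ = $56,184. Book value $78,659.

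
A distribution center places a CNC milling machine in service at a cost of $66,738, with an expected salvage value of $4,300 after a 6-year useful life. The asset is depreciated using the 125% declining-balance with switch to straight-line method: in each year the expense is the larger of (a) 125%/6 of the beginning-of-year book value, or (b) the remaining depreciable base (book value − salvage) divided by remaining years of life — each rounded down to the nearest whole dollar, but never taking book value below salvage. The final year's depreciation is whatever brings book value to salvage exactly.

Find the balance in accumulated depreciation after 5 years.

$53,056

Depreciable base = $66,738 − $4,300 = $62,438.
Year 1: DB = ⌊$66,738 × 125%/6⌋ = $13,903; SL = ⌊$62,438/6⌋ = $10,406 → take DB $13,903. Book value $52,835.
Year 2: DB = ⌊$52,835 × 125%/6⌋ = $11,007; SL = ⌊$48,535/5⌋ = $9,707 → take DB $11,007. Book value $41,828.
Year 3: DB = ⌊$41,828 × 125%/6⌋ = $8,714; SL = ⌊$37,528/4⌋ = $9,382 → take SL $9,382. Book value $32,446.
Year 4: DB = ⌊$32,446 × 125%/6⌋ = $6,759; SL = ⌊$28,146/3⌋ = $9,382 → take SL $9,382. Book value $23,064.
Year 5: DB = ⌊$23,064 × 125%/6⌋ = $4,805; SL = ⌊$18,764/2⌋ = $9,382 → take SL $9,382. Book value $13,682.
Accumulated through year 5 = $66,738 − $13,682 = $53,056.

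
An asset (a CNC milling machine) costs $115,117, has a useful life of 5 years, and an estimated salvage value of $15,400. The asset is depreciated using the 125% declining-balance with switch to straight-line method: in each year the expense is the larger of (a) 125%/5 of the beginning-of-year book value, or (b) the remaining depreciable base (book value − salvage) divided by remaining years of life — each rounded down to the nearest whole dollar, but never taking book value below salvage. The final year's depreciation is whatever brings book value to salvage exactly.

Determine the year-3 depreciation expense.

$16,451

Depreciable base = $115,117 − $15,400 = $99,717.
Year 1: DB = ⌊$115,117 × 125%/5⌋ = $28,779; SL = ⌊$99,717/5⌋ = $19,943 → take DB $28,779. Book value $86,338.
Year 2: DB = ⌊$86,338 × 125%/5⌋ = $21,584; SL = ⌊$70,938/4⌋ = $17,734 → take DB $21,584. Book value $64,754.
Year 3: DB = ⌊$64,754 × 125%/5⌋ = $16,188; SL = ⌊$49,354/3⌋ = $16,451 → take SL $16,451. Book value $48,303.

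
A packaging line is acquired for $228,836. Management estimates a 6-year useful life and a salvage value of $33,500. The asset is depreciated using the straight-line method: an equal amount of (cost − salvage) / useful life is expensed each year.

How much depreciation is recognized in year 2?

Depreciable base = $228,836 − $33,500 = $195,336.
Annual expense = $195,336 / 6 = $32,556.

$32,556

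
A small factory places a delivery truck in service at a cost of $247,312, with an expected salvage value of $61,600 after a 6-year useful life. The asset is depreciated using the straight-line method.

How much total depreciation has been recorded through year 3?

Depreciable base = $247,312 − $61,600 = $185,712.
Annual expense = $185,712 / 6 = $30,952.
End of year 1: book value $216,360.
End of year 2: book value $185,408.
End of year 3: book value $154,456.
Accumulated through year 3 = $247,312 − $154,456 = $92,856.

$92,856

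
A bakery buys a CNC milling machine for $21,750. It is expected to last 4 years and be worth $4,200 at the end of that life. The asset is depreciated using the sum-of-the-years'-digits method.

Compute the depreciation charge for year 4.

Depreciable base = $21,750 − $4,200 = $17,550.
Sum of the years' digits = 4+3+2+1 = 10.
Year 1: $17,550 × 4/10 = $7,020. Book value $14,730.
Year 2: $17,550 × 3/10 = $5,265. Book value $9,465.
Year 3: $17,550 × 2/10 = $3,510. Book value $5,955.
Year 4: $17,550 × 1/10 = $1,755. Book value $4,200.

$1,755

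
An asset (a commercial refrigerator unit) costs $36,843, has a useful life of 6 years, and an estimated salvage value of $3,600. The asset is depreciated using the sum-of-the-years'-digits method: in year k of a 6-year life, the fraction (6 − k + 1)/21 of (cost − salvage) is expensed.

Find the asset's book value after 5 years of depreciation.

$5,183

Depreciable base = $36,843 − $3,600 = $33,243.
Sum of the years' digits = 6+5+4+3+2+1 = 21.
Year 1: $33,243 × 6/21 = $9,498. Book value $27,345.
Year 2: $33,243 × 5/21 = $7,915. Book value $19,430.
Year 3: $33,243 × 4/21 = $6,332. Book value $13,098.
Year 4: $33,243 × 3/21 = $4,749. Book value $8,349.
Year 5: $33,243 × 2/21 = $3,166. Book value $5,183.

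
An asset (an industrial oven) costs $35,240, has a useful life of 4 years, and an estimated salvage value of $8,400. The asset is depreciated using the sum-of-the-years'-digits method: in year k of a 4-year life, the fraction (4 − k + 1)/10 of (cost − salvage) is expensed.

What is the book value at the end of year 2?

$16,452

Depreciable base = $35,240 − $8,400 = $26,840.
Sum of the years' digits = 4+3+2+1 = 10.
Year 1: $26,840 × 4/10 = $10,736. Book value $24,504.
Year 2: $26,840 × 3/10 = $8,052. Book value $16,452.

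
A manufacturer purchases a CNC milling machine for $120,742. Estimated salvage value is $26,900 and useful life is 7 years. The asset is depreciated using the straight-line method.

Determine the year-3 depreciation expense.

$13,406

Depreciable base = $120,742 − $26,900 = $93,842.
Annual expense = $93,842 / 7 = $13,406.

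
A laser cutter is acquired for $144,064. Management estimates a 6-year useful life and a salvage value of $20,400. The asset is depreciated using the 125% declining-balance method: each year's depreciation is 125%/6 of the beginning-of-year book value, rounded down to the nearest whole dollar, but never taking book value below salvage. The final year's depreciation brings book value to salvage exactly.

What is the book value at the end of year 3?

$71,481

Depreciable base = $144,064 − $20,400 = $123,664.
Year 1: ⌊$144,064 × 125%/6⌋ = $30,013. Book value $114,051.
Year 2: ⌊$114,051 × 125%/6⌋ = $23,760. Book value $90,291.
Year 3: ⌊$90,291 × 125%/6⌋ = $18,810. Book value $71,481.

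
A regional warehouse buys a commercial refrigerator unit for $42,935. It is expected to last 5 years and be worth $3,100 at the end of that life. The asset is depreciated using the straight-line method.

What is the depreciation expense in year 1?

Depreciable base = $42,935 − $3,100 = $39,835.
Annual expense = $39,835 / 5 = $7,967.

$7,967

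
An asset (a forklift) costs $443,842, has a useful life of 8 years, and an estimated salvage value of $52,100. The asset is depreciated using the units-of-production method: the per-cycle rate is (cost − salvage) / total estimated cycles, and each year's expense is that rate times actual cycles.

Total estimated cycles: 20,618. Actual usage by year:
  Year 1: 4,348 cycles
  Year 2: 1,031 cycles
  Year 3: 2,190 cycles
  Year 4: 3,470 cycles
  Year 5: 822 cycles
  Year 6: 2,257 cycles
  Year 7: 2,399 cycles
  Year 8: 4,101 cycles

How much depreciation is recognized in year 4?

Depreciable base = $443,842 − $52,100 = $391,742.
Rate = $391,742 / 20,618 cycles = $19 per cycle.
Year 1: 4,348 × $19 = $82,612. Book value $361,230.
Year 2: 1,031 × $19 = $19,589. Book value $341,641.
Year 3: 2,190 × $19 = $41,610. Book value $300,031.
Year 4: 3,470 × $19 = $65,930. Book value $234,101.

$65,930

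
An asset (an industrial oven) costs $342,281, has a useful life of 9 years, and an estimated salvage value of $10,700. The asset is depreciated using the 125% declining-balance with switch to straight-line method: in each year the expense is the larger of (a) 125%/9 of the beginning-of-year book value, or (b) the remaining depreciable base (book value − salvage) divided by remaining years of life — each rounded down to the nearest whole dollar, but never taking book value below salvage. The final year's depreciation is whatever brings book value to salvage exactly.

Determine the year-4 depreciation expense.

Depreciable base = $342,281 − $10,700 = $331,581.
Year 1: DB = ⌊$342,281 × 125%/9⌋ = $47,539; SL = ⌊$331,581/9⌋ = $36,842 → take DB $47,539. Book value $294,742.
Year 2: DB = ⌊$294,742 × 125%/9⌋ = $40,936; SL = ⌊$284,042/8⌋ = $35,505 → take DB $40,936. Book value $253,806.
Year 3: DB = ⌊$253,806 × 125%/9⌋ = $35,250; SL = ⌊$243,106/7⌋ = $34,729 → take DB $35,250. Book value $218,556.
Year 4: DB = ⌊$218,556 × 125%/9⌋ = $30,355; SL = ⌊$207,856/6⌋ = $34,642 → take SL $34,642. Book value $183,914.

$34,642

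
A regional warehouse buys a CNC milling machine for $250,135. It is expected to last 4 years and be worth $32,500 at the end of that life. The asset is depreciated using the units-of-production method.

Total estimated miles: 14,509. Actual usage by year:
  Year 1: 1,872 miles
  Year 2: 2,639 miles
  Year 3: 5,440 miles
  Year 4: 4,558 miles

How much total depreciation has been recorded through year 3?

$149,265

Depreciable base = $250,135 − $32,500 = $217,635.
Rate = $217,635 / 14,509 miles = $15 per mile.
Year 1: 1,872 × $15 = $28,080. Book value $222,055.
Year 2: 2,639 × $15 = $39,585. Book value $182,470.
Year 3: 5,440 × $15 = $81,600. Book value $100,870.
Accumulated through year 3 = $250,135 − $100,870 = $149,265.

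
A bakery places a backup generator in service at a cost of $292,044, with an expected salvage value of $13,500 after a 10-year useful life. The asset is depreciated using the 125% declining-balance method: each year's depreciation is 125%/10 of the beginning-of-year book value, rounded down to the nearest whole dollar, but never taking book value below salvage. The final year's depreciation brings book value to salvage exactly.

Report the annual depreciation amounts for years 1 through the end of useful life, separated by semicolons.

Depreciable base = $292,044 − $13,500 = $278,544.
Year 1: ⌊$292,044 × 125%/10⌋ = $36,505. Book value $255,539.
Year 2: ⌊$255,539 × 125%/10⌋ = $31,942. Book value $223,597.
Year 3: ⌊$223,597 × 125%/10⌋ = $27,949. Book value $195,648.
Year 4: ⌊$195,648 × 125%/10⌋ = $24,456. Book value $171,192.
Year 5: ⌊$171,192 × 125%/10⌋ = $21,399. Book value $149,793.
Year 6: ⌊$149,793 × 125%/10⌋ = $18,724. Book value $131,069.
Year 7: ⌊$131,069 × 125%/10⌋ = $16,383. Book value $114,686.
Year 8: ⌊$114,686 × 125%/10⌋ = $14,335. Book value $100,351.
Year 9: ⌊$100,351 × 125%/10⌋ = $12,543. Book value $87,808.
Year 10 (final): $87,808 − $13,500 = $74,308. Book value $13,500.

$36,505; $31,942; $27,949; $24,456; $21,399; $18,724; $16,383; $14,335; $12,543; $74,308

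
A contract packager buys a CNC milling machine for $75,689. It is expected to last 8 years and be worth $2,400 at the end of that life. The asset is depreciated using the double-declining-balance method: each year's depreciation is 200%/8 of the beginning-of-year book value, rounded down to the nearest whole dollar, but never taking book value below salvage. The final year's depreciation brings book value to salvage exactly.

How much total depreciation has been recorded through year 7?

$65,585

Depreciable base = $75,689 − $2,400 = $73,289.
Year 1: ⌊$75,689 × 200%/8⌋ = $18,922. Book value $56,767.
Year 2: ⌊$56,767 × 200%/8⌋ = $14,191. Book value $42,576.
Year 3: ⌊$42,576 × 200%/8⌋ = $10,644. Book value $31,932.
Year 4: ⌊$31,932 × 200%/8⌋ = $7,983. Book value $23,949.
Year 5: ⌊$23,949 × 200%/8⌋ = $5,987. Book value $17,962.
Year 6: ⌊$17,962 × 200%/8⌋ = $4,490. Book value $13,472.
Year 7: ⌊$13,472 × 200%/8⌋ = $3,368. Book value $10,104.
Accumulated through year 7 = $75,689 − $10,104 = $65,585.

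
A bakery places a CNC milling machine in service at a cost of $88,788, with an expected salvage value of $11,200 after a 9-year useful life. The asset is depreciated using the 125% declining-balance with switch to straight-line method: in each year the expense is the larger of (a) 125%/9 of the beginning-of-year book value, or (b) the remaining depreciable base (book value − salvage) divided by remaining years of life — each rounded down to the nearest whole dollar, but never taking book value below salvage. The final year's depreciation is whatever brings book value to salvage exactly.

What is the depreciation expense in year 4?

Depreciable base = $88,788 − $11,200 = $77,588.
Year 1: DB = ⌊$88,788 × 125%/9⌋ = $12,331; SL = ⌊$77,588/9⌋ = $8,620 → take DB $12,331. Book value $76,457.
Year 2: DB = ⌊$76,457 × 125%/9⌋ = $10,619; SL = ⌊$65,257/8⌋ = $8,157 → take DB $10,619. Book value $65,838.
Year 3: DB = ⌊$65,838 × 125%/9⌋ = $9,144; SL = ⌊$54,638/7⌋ = $7,805 → take DB $9,144. Book value $56,694.
Year 4: DB = ⌊$56,694 × 125%/9⌋ = $7,874; SL = ⌊$45,494/6⌋ = $7,582 → take DB $7,874. Book value $48,820.

$7,874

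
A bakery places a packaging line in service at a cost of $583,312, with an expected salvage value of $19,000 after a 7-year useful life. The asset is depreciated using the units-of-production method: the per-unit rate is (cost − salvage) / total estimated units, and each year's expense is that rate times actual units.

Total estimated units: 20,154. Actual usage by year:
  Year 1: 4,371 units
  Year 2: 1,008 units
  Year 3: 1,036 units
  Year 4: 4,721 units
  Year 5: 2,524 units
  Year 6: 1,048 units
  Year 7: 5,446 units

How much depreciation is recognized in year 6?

$29,344

Depreciable base = $583,312 − $19,000 = $564,312.
Rate = $564,312 / 20,154 units = $28 per unit.
Year 1: 4,371 × $28 = $122,388. Book value $460,924.
Year 2: 1,008 × $28 = $28,224. Book value $432,700.
Year 3: 1,036 × $28 = $29,008. Book value $403,692.
Year 4: 4,721 × $28 = $132,188. Book value $271,504.
Year 5: 2,524 × $28 = $70,672. Book value $200,832.
Year 6: 1,048 × $28 = $29,344. Book value $171,488.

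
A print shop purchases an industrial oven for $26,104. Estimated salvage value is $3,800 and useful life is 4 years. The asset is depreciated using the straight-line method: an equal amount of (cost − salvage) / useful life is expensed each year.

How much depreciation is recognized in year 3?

Depreciable base = $26,104 − $3,800 = $22,304.
Annual expense = $22,304 / 4 = $5,576.

$5,576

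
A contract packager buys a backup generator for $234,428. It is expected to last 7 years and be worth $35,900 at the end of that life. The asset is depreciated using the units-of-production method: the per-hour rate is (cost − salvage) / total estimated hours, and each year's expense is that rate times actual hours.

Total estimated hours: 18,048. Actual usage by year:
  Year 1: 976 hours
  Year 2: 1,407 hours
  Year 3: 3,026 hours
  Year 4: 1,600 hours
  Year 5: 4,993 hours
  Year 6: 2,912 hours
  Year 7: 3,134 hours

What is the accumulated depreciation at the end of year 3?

Depreciable base = $234,428 − $35,900 = $198,528.
Rate = $198,528 / 18,048 hours = $11 per hour.
Year 1: 976 × $11 = $10,736. Book value $223,692.
Year 2: 1,407 × $11 = $15,477. Book value $208,215.
Year 3: 3,026 × $11 = $33,286. Book value $174,929.
Accumulated through year 3 = $234,428 − $174,929 = $59,499.

$59,499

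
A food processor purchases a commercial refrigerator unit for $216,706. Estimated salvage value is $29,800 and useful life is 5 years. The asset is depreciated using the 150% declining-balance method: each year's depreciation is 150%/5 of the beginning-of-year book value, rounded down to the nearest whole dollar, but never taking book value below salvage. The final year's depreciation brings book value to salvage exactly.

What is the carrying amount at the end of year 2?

$106,187

Depreciable base = $216,706 − $29,800 = $186,906.
Year 1: ⌊$216,706 × 150%/5⌋ = $65,011. Book value $151,695.
Year 2: ⌊$151,695 × 150%/5⌋ = $45,508. Book value $106,187.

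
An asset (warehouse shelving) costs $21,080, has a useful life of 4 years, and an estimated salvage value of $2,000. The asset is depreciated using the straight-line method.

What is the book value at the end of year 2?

$11,540

Depreciable base = $21,080 − $2,000 = $19,080.
Annual expense = $19,080 / 4 = $4,770.
End of year 1: book value $16,310.
End of year 2: book value $11,540.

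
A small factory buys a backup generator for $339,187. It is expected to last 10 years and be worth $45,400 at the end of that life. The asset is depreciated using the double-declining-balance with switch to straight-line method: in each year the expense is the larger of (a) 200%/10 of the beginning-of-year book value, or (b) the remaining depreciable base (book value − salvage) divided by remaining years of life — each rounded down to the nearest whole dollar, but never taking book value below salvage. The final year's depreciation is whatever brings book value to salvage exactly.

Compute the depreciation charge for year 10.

Depreciable base = $339,187 − $45,400 = $293,787.
Year 1: DB = ⌊$339,187 × 200%/10⌋ = $67,837; SL = ⌊$293,787/10⌋ = $29,378 → take DB $67,837. Book value $271,350.
Year 2: DB = ⌊$271,350 × 200%/10⌋ = $54,270; SL = ⌊$225,950/9⌋ = $25,105 → take DB $54,270. Book value $217,080.
Year 3: DB = ⌊$217,080 × 200%/10⌋ = $43,416; SL = ⌊$171,680/8⌋ = $21,460 → take DB $43,416. Book value $173,664.
Year 4: DB = ⌊$173,664 × 200%/10⌋ = $34,732; SL = ⌊$128,264/7⌋ = $18,323 → take DB $34,732. Book value $138,932.
Year 5: DB = ⌊$138,932 × 200%/10⌋ = $27,786; SL = ⌊$93,532/6⌋ = $15,588 → take DB $27,786. Book value $111,146.
Year 6: DB = ⌊$111,146 × 200%/10⌋ = $22,229; SL = ⌊$65,746/5⌋ = $13,149 → take DB $22,229. Book value $88,917.
Year 7: DB = ⌊$88,917 × 200%/10⌋ = $17,783; SL = ⌊$43,517/4⌋ = $10,879 → take DB $17,783. Book value $71,134.
Year 8: DB = ⌊$71,134 × 200%/10⌋ = $14,226; SL = ⌊$25,734/3⌋ = $8,578 → take DB $14,226. Book value $56,908.
Year 9: DB = ⌊$56,908 × 200%/10⌋ = $11,381; SL = ⌊$11,508/2⌋ = $5,754 → take DB $11,381. Book value $45,527.
Year 10 (final): $45,527 − $45,400 = $127. Book value $45,400.

$127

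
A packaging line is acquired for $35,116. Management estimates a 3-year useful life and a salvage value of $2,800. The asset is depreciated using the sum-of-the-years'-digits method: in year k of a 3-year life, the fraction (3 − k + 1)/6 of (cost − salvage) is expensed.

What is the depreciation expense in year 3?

$5,386

Depreciable base = $35,116 − $2,800 = $32,316.
Sum of the years' digits = 3+2+1 = 6.
Year 1: $32,316 × 3/6 = $16,158. Book value $18,958.
Year 2: $32,316 × 2/6 = $10,772. Book value $8,186.
Year 3: $32,316 × 1/6 = $5,386. Book value $2,800.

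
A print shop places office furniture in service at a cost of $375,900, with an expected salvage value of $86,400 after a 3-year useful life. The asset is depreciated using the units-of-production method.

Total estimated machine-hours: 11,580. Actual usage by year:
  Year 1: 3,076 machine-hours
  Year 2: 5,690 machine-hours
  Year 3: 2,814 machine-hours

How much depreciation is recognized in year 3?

Depreciable base = $375,900 − $86,400 = $289,500.
Rate = $289,500 / 11,580 machine-hours = $25 per machine-hour.
Year 1: 3,076 × $25 = $76,900. Book value $299,000.
Year 2: 5,690 × $25 = $142,250. Book value $156,750.
Year 3: 2,814 × $25 = $70,350. Book value $86,400.

$70,350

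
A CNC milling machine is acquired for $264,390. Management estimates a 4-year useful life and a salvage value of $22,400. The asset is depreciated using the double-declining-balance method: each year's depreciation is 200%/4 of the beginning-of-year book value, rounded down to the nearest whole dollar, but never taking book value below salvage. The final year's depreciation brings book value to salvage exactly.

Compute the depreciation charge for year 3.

$33,049

Depreciable base = $264,390 − $22,400 = $241,990.
Year 1: ⌊$264,390 × 200%/4⌋ = $132,195. Book value $132,195.
Year 2: ⌊$132,195 × 200%/4⌋ = $66,097. Book value $66,098.
Year 3: ⌊$66,098 × 200%/4⌋ = $33,049. Book value $33,049.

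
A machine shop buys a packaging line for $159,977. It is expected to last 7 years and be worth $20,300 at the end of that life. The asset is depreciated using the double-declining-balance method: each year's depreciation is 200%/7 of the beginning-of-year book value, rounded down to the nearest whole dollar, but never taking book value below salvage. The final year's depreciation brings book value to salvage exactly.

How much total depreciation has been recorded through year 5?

Depreciable base = $159,977 − $20,300 = $139,677.
Year 1: ⌊$159,977 × 200%/7⌋ = $45,707. Book value $114,270.
Year 2: ⌊$114,270 × 200%/7⌋ = $32,648. Book value $81,622.
Year 3: ⌊$81,622 × 200%/7⌋ = $23,320. Book value $58,302.
Year 4: ⌊$58,302 × 200%/7⌋ = $16,657. Book value $41,645.
Year 5: ⌊$41,645 × 200%/7⌋ = $11,898. Book value $29,747.
Accumulated through year 5 = $159,977 − $29,747 = $130,230.

$130,230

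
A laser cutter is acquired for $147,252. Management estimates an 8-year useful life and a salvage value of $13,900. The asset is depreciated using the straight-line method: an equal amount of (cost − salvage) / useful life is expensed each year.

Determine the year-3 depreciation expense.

Depreciable base = $147,252 − $13,900 = $133,352.
Annual expense = $133,352 / 8 = $16,669.

$16,669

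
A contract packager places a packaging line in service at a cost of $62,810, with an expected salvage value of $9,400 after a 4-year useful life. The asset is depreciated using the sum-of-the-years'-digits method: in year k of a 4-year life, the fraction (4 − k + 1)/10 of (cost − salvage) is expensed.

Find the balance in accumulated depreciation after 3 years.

$48,069

Depreciable base = $62,810 − $9,400 = $53,410.
Sum of the years' digits = 4+3+2+1 = 10.
Year 1: $53,410 × 4/10 = $21,364. Book value $41,446.
Year 2: $53,410 × 3/10 = $16,023. Book value $25,423.
Year 3: $53,410 × 2/10 = $10,682. Book value $14,741.
Accumulated through year 3 = $62,810 − $14,741 = $48,069.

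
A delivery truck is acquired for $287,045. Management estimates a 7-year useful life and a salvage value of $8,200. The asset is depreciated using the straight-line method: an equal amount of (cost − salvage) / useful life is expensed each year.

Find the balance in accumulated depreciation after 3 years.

$119,505

Depreciable base = $287,045 − $8,200 = $278,845.
Annual expense = $278,845 / 7 = $39,835.
End of year 1: book value $247,210.
End of year 2: book value $207,375.
End of year 3: book value $167,540.
Accumulated through year 3 = $287,045 − $167,540 = $119,505.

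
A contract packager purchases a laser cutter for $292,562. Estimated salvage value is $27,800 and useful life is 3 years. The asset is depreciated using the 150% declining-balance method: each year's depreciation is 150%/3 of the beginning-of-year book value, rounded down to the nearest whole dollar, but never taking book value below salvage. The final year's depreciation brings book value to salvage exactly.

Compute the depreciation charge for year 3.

$45,341

Depreciable base = $292,562 − $27,800 = $264,762.
Year 1: ⌊$292,562 × 150%/3⌋ = $146,281. Book value $146,281.
Year 2: ⌊$146,281 × 150%/3⌋ = $73,140. Book value $73,141.
Year 3 (final): $73,141 − $27,800 = $45,341. Book value $27,800.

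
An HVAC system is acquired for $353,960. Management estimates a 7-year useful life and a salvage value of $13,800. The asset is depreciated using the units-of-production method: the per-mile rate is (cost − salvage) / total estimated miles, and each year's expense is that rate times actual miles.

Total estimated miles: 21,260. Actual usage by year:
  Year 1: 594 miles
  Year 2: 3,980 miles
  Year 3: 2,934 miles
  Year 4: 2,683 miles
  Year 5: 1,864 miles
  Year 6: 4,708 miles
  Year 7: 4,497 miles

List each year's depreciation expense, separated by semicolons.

$9,504; $63,680; $46,944; $42,928; $29,824; $75,328; $71,952

Depreciable base = $353,960 − $13,800 = $340,160.
Rate = $340,160 / 21,260 miles = $16 per mile.
Year 1: 594 × $16 = $9,504. Book value $344,456.
Year 2: 3,980 × $16 = $63,680. Book value $280,776.
Year 3: 2,934 × $16 = $46,944. Book value $233,832.
Year 4: 2,683 × $16 = $42,928. Book value $190,904.
Year 5: 1,864 × $16 = $29,824. Book value $161,080.
Year 6: 4,708 × $16 = $75,328. Book value $85,752.
Year 7: 4,497 × $16 = $71,952. Book value $13,800.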